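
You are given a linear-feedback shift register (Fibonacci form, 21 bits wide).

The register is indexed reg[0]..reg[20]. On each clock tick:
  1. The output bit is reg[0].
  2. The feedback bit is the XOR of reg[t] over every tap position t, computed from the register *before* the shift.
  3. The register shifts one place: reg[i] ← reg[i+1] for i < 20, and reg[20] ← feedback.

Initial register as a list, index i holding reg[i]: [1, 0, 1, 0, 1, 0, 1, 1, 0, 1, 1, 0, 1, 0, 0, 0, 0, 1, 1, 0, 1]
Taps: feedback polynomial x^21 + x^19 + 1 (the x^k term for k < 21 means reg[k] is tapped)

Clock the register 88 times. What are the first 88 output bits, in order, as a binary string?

1010101101101000011011101110001110101001001110010100111011110100111101111001001101111001

tick  register→output (feedback)
  0  101010110110100001101→1 (1)
  1  010101101101000011011→0 (1)
  2  101011011010000110111→1 (0)
  3  010110110100001101110→0 (1)
  4  101101101000011011101→1 (1)
  5  011011010000110111011→0 (1)
  6  110110100001101110111→1 (0)
  7  101101000011011101110→1 (0)
  8  011010000110111011100→0 (0)
  9  110100001101110111000→1 (1)
 10  101000011011101110001→1 (1)
 11  010000110111011100011→0 (1)
 12  100001101110111000111→1 (0)
 13  000011011101110001110→0 (1)
 14  000110111011100011101→0 (0)
 15  001101110111000111010→0 (1)
 16  011011101110001110101→0 (0)
 17  110111011100011101010→1 (0)
 18  101110111000111010100→1 (1)
 19  011101110001110101001→0 (0)
 20  111011100011101010010→1 (0)
 21  110111000111010100100→1 (1)
 22  101110001110101001001→1 (1)
 23  011100011101010010011→0 (1)
 24  111000111010100100111→1 (0)
 25  110001110101001001110→1 (0)
 26  100011101010010011100→1 (1)
 27  000111010100100111001→0 (0)
 28  001110101001001110010→0 (1)
 29  011101010010011100101→0 (0)
 30  111010100100111001010→1 (0)
 31  110101001001110010100→1 (1)
 32  101010010011100101001→1 (1)
 33  010100100111001010011→0 (1)
 34  101001001110010100111→1 (0)
 35  010010011100101001110→0 (1)
 36  100100111001010011101→1 (1)
 37  001001110010100111011→0 (1)
 38  010011100101001110111→0 (1)
 39  100111001010011101111→1 (0)
 40  001110010100111011110→0 (1)
 41  011100101001110111101→0 (0)
 42  111001010011101111010→1 (0)
 43  110010100111011110100→1 (1)
 44  100101001110111101001→1 (1)
 45  001010011101111010011→0 (1)
 46  010100111011110100111→0 (1)
 47  101001110111101001111→1 (0)
 48  010011101111010011110→0 (1)
 49  100111011110100111101→1 (1)
 50  001110111101001111011→0 (1)
 51  011101111010011110111→0 (1)
 52  111011110100111101111→1 (0)
 53  110111101001111011110→1 (0)
 54  101111010011110111100→1 (1)
 55  011110100111101111001→0 (0)
 56  111101001111011110010→1 (0)
 57  111010011110111100100→1 (1)
 58  110100111101111001001→1 (1)
 59  101001111011110010011→1 (0)
 60  010011110111100100110→0 (1)
 61  100111101111001001101→1 (1)
 62  001111011110010011011→0 (1)
 63  011110111100100110111→0 (1)
 64  111101111001001101111→1 (0)
 65  111011110010011011110→1 (0)
 66  110111100100110111100→1 (1)
 67  101111001001101111001→1 (1)
 68  011110010011011110011→0 (1)
 69  111100100110111100111→1 (0)
 70  111001001101111001110→1 (0)
 71  110010011011110011100→1 (1)
 72  100100110111100111001→1 (1)
 73  001001101111001110011→0 (1)
 74  010011011110011100111→0 (1)
 75  100110111100111001111→1 (0)
 76  001101111001110011110→0 (1)
 77  011011110011100111101→0 (0)
 78  110111100111001111010→1 (0)
 79  101111001110011110100→1 (1)
 80  011110011100111101001→0 (0)
 81  111100111001111010010→1 (0)
 82  111001110011110100100→1 (1)
 83  110011100111101001001→1 (1)
 84  100111001111010010011→1 (0)
 85  001110011110100100110→0 (1)
 86  011100111101001001101→0 (0)
 87  111001111010010011010→1 (0)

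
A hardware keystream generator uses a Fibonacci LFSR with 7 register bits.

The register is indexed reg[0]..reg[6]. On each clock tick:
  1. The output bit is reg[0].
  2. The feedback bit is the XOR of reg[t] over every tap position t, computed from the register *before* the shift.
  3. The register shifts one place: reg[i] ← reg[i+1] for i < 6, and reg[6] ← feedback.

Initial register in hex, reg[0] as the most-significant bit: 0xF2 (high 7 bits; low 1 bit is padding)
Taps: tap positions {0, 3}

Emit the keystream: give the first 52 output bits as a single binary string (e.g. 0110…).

tick  register→output (feedback)
  0  1111001→1 (0)
  1  1110010→1 (1)
  2  1100101→1 (1)
  3  1001011→1 (0)
  4  0010110→0 (0)
  5  0101100→0 (1)
  6  1011001→1 (0)
  7  0110010→0 (0)
  8  1100100→1 (1)
  9  1001001→1 (0)
 10  0010010→0 (0)
 11  0100100→0 (0)
 12  1001000→1 (0)
 13  0010000→0 (0)
 14  0100000→0 (0)
 15  1000000→1 (1)
 16  0000001→0 (0)
 17  0000010→0 (0)
 18  0000100→0 (0)
 19  0001000→0 (1)
 20  0010001→0 (0)
 21  0100010→0 (0)
 22  1000100→1 (1)
 23  0001001→0 (1)
 24  0010011→0 (0)
 25  0100110→0 (0)
 26  1001100→1 (0)
 27  0011000→0 (1)
 28  0110001→0 (0)
 29  1100010→1 (1)
 30  1000101→1 (1)
 31  0001011→0 (1)
 32  0010111→0 (0)
 33  0101110→0 (1)
 34  1011101→1 (0)
 35  0111010→0 (1)
 36  1110101→1 (1)
 37  1101011→1 (0)
 38  1010110→1 (1)
 39  0101101→0 (1)
 40  1011011→1 (0)
 41  0110110→0 (0)
 42  1101100→1 (0)
 43  1011000→1 (0)
 44  0110000→0 (0)
 45  1100000→1 (1)
 46  1000001→1 (1)
 47  0000011→0 (0)
 48  0000110→0 (0)
 49  0001100→0 (1)
 50  0011001→0 (1)
 51  0110011→0 (0)

1111001011001001000000100010011000101110101101100000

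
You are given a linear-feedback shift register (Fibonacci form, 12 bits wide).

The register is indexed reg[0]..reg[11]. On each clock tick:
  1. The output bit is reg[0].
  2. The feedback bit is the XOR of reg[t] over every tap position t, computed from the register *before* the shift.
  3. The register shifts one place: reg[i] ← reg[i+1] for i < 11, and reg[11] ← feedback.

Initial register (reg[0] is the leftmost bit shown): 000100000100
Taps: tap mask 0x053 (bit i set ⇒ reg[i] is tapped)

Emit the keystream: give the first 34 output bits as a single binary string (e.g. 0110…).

step | reg (before) | out | fb
   0 | 000100000100 | 0 | 0
   1 | 001000001000 | 0 | 0
   2 | 010000010000 | 0 | 1
   3 | 100000100001 | 1 | 0
   4 | 000001000010 | 0 | 0
   5 | 000010000100 | 0 | 1
   6 | 000100001001 | 0 | 0
   7 | 001000010010 | 0 | 0
   8 | 010000100100 | 0 | 0
   9 | 100001001000 | 1 | 1
  10 | 000010010001 | 0 | 1
  11 | 000100100011 | 0 | 1
  12 | 001001000111 | 0 | 0
  13 | 010010001110 | 0 | 0
  14 | 100100011100 | 1 | 1
  15 | 001000111001 | 0 | 1
  16 | 010001110011 | 0 | 0
  17 | 100011100110 | 1 | 1
  18 | 000111001101 | 0 | 1
  19 | 001110011011 | 0 | 1
  20 | 011100110111 | 0 | 0
  21 | 111001101110 | 1 | 1
  22 | 110011011101 | 1 | 1
  23 | 100110111011 | 1 | 1
  24 | 001101110111 | 0 | 1
  25 | 011011101111 | 0 | 1
  26 | 110111011111 | 1 | 1
  27 | 101110111111 | 1 | 1
  28 | 011101111111 | 0 | 0
  29 | 111011111110 | 1 | 0
  30 | 110111111100 | 1 | 0
  31 | 101111111000 | 1 | 1
  32 | 011111110001 | 0 | 1
  33 | 111111100011 | 1 | 0

0001000001000010010001110011011101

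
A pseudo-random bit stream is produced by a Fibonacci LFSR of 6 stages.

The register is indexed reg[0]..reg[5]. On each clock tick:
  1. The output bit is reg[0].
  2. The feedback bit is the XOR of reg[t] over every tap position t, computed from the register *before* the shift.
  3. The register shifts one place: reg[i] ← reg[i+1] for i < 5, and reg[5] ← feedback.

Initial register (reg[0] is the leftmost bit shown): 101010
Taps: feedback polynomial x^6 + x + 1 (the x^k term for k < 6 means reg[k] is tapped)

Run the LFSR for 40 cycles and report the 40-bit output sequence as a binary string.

1010101111110000010000110001010011110100

step | reg (before) | out | fb
   0 | 101010 | 1 | 1
   1 | 010101 | 0 | 1
   2 | 101011 | 1 | 1
   3 | 010111 | 0 | 1
   4 | 101111 | 1 | 1
   5 | 011111 | 0 | 1
   6 | 111111 | 1 | 0
   7 | 111110 | 1 | 0
   8 | 111100 | 1 | 0
   9 | 111000 | 1 | 0
  10 | 110000 | 1 | 0
  11 | 100000 | 1 | 1
  12 | 000001 | 0 | 0
  13 | 000010 | 0 | 0
  14 | 000100 | 0 | 0
  15 | 001000 | 0 | 0
  16 | 010000 | 0 | 1
  17 | 100001 | 1 | 1
  18 | 000011 | 0 | 0
  19 | 000110 | 0 | 0
  20 | 001100 | 0 | 0
  21 | 011000 | 0 | 1
  22 | 110001 | 1 | 0
  23 | 100010 | 1 | 1
  24 | 000101 | 0 | 0
  25 | 001010 | 0 | 0
  26 | 010100 | 0 | 1
  27 | 101001 | 1 | 1
  28 | 010011 | 0 | 1
  29 | 100111 | 1 | 1
  30 | 001111 | 0 | 0
  31 | 011110 | 0 | 1
  32 | 111101 | 1 | 0
  33 | 111010 | 1 | 0
  34 | 110100 | 1 | 0
  35 | 101000 | 1 | 1
  36 | 010001 | 0 | 1
  37 | 100011 | 1 | 1
  38 | 000111 | 0 | 0
  39 | 001110 | 0 | 0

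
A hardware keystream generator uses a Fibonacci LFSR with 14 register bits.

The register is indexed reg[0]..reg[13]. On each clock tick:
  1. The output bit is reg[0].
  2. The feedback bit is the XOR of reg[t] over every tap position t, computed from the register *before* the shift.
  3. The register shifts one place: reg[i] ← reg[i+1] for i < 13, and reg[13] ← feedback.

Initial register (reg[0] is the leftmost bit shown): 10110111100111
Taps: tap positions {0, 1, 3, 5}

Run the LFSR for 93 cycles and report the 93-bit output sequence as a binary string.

101101111001111001011110011011110111000010010000000111001100110101101010010001101001000010110

step | reg (before) | out | fb
   0 | 10110111100111 | 1 | 1
   1 | 01101111001111 | 0 | 0
   2 | 11011110011110 | 1 | 0
   3 | 10111100111100 | 1 | 1
   4 | 01111001111001 | 0 | 0
   5 | 11110011110010 | 1 | 1
   6 | 11100111100101 | 1 | 1
   7 | 11001111001011 | 1 | 1
   8 | 10011110010111 | 1 | 1
   9 | 00111100101111 | 0 | 0
  10 | 01111001011110 | 0 | 0
  11 | 11110010111100 | 1 | 1
  12 | 11100101111001 | 1 | 1
  13 | 11001011110011 | 1 | 0
  14 | 10010111100110 | 1 | 1
  15 | 00101111001101 | 0 | 1
  16 | 01011110011011 | 0 | 1
  17 | 10111100110111 | 1 | 1
  18 | 01111001101111 | 0 | 0
  19 | 11110011011110 | 1 | 1
  20 | 11100110111101 | 1 | 1
  21 | 11001101111011 | 1 | 1
  22 | 10011011110111 | 1 | 0
  23 | 00110111101110 | 0 | 0
  24 | 01101111011100 | 0 | 0
  25 | 11011110111000 | 1 | 0
  26 | 10111101110000 | 1 | 1
  27 | 01111011100001 | 0 | 0
  28 | 11110111000010 | 1 | 0
  29 | 11101110000100 | 1 | 1
  30 | 11011100001001 | 1 | 0
  31 | 10111000010010 | 1 | 0
  32 | 01110000100100 | 0 | 0
  33 | 11100001001000 | 1 | 0
  34 | 11000010010000 | 1 | 0
  35 | 10000100100000 | 1 | 0
  36 | 00001001000000 | 0 | 0
  37 | 00010010000000 | 0 | 1
  38 | 00100100000001 | 0 | 1
  39 | 01001000000011 | 0 | 1
  40 | 10010000000111 | 1 | 0
  41 | 00100000001110 | 0 | 0
  42 | 01000000011100 | 0 | 1
  43 | 10000000111001 | 1 | 1
  44 | 00000001110011 | 0 | 0
  45 | 00000011100110 | 0 | 0
  46 | 00000111001100 | 0 | 1
  47 | 00001110011001 | 0 | 1
  48 | 00011100110011 | 0 | 0
  49 | 00111001100110 | 0 | 1
  50 | 01110011001101 | 0 | 0
  51 | 11100110011010 | 1 | 1
  52 | 11001100110101 | 1 | 1
  53 | 10011001101011 | 1 | 0
  54 | 00110011010110 | 0 | 1
  55 | 01100110101101 | 0 | 0
  56 | 11001101011010 | 1 | 1
  57 | 10011010110101 | 1 | 0
  58 | 00110101101010 | 0 | 0
  59 | 01101011010100 | 0 | 1
  60 | 11010110101001 | 1 | 0
  61 | 10101101010010 | 1 | 0
  62 | 01011010100100 | 0 | 0
  63 | 10110101001000 | 1 | 1
  64 | 01101010010001 | 0 | 1
  65 | 11010100100011 | 1 | 0
  66 | 10101001000110 | 1 | 1
  67 | 01010010001101 | 0 | 0
  68 | 10100100011010 | 1 | 0
  69 | 01001000110100 | 0 | 1
  70 | 10010001101001 | 1 | 0
  71 | 00100011010010 | 0 | 0
  72 | 01000110100100 | 0 | 0
  73 | 10001101001000 | 1 | 0
  74 | 00011010010000 | 0 | 1
  75 | 00110100100001 | 0 | 0
  76 | 01101001000010 | 0 | 1
  77 | 11010010000101 | 1 | 1
  78 | 10100100001011 | 1 | 0
  79 | 01001000010110 | 0 | 1
  80 | 10010000101101 | 1 | 0
  81 | 00100001011010 | 0 | 0
  82 | 01000010110100 | 0 | 1
  83 | 10000101101001 | 1 | 0
  84 | 00001011010010 | 0 | 0
  85 | 00010110100100 | 0 | 0
  86 | 00101101001000 | 0 | 1
  87 | 01011010010001 | 0 | 0
  88 | 10110100100010 | 1 | 1
  89 | 01101001000101 | 0 | 1
  90 | 11010010001011 | 1 | 1
  91 | 10100100010111 | 1 | 0
  92 | 01001000101110 | 0 | 1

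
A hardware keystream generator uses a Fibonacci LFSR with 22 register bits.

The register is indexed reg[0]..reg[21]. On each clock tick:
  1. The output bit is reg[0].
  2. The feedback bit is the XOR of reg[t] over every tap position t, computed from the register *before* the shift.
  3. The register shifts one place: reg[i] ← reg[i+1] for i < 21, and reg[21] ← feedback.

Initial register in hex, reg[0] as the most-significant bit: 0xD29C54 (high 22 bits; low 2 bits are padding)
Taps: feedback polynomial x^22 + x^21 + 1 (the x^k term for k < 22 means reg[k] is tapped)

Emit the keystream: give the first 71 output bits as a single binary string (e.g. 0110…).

k : reg_k → out_k, fb_k
0: 1101001010011100010101 → 1, fb=0
1: 1010010100111000101010 → 1, fb=1
2: 0100101001110001010101 → 0, fb=1
3: 1001010011100010101011 → 1, fb=0
4: 0010100111000101010110 → 0, fb=0
5: 0101001110001010101100 → 0, fb=0
6: 1010011100010101011000 → 1, fb=1
7: 0100111000101010110001 → 0, fb=1
8: 1001110001010101100011 → 1, fb=0
9: 0011100010101011000110 → 0, fb=0
10: 0111000101010110001100 → 0, fb=0
11: 1110001010101100011000 → 1, fb=1
12: 1100010101011000110001 → 1, fb=0
13: 1000101010110001100010 → 1, fb=1
14: 0001010101100011000101 → 0, fb=1
15: 0010101011000110001011 → 0, fb=1
16: 0101010110001100010111 → 0, fb=1
17: 1010101100011000101111 → 1, fb=0
18: 0101011000110001011110 → 0, fb=0
19: 1010110001100010111100 → 1, fb=1
20: 0101100011000101111001 → 0, fb=1
21: 1011000110001011110011 → 1, fb=0
22: 0110001100010111100110 → 0, fb=0
23: 1100011000101111001100 → 1, fb=1
24: 1000110001011110011001 → 1, fb=0
25: 0001100010111100110010 → 0, fb=0
26: 0011000101111001100100 → 0, fb=0
27: 0110001011110011001000 → 0, fb=0
28: 1100010111100110010000 → 1, fb=1
29: 1000101111001100100001 → 1, fb=0
30: 0001011110011001000010 → 0, fb=0
31: 0010111100110010000100 → 0, fb=0
32: 0101111001100100001000 → 0, fb=0
33: 1011110011001000010000 → 1, fb=1
34: 0111100110010000100001 → 0, fb=1
35: 1111001100100001000011 → 1, fb=0
36: 1110011001000010000110 → 1, fb=1
37: 1100110010000100001101 → 1, fb=0
38: 1001100100001000011010 → 1, fb=1
39: 0011001000010000110101 → 0, fb=1
40: 0110010000100001101011 → 0, fb=1
41: 1100100001000011010111 → 1, fb=0
42: 1001000010000110101110 → 1, fb=1
43: 0010000100001101011101 → 0, fb=1
44: 0100001000011010111011 → 0, fb=1
45: 1000010000110101110111 → 1, fb=0
46: 0000100001101011101110 → 0, fb=0
47: 0001000011010111011100 → 0, fb=0
48: 0010000110101110111000 → 0, fb=0
49: 0100001101011101110000 → 0, fb=0
50: 1000011010111011100000 → 1, fb=1
51: 0000110101110111000001 → 0, fb=1
52: 0001101011101110000011 → 0, fb=1
53: 0011010111011100000111 → 0, fb=1
54: 0110101110111000001111 → 0, fb=1
55: 1101011101110000011111 → 1, fb=0
56: 1010111011100000111110 → 1, fb=1
57: 0101110111000001111101 → 0, fb=1
58: 1011101110000011111011 → 1, fb=0
59: 0111011100000111110110 → 0, fb=0
60: 1110111000001111101100 → 1, fb=1
61: 1101110000011111011001 → 1, fb=0
62: 1011100000111110110010 → 1, fb=1
63: 0111000001111101100101 → 0, fb=1
64: 1110000011111011001011 → 1, fb=0
65: 1100000111110110010110 → 1, fb=1
66: 1000001111101100101101 → 1, fb=0
67: 0000011111011001011010 → 0, fb=0
68: 0000111110110010110100 → 0, fb=0
69: 0001111101100101101000 → 0, fb=0
70: 0011111011001011010000 → 0, fb=0

11010010100111000101010110001100010111100110010000100001101011101110000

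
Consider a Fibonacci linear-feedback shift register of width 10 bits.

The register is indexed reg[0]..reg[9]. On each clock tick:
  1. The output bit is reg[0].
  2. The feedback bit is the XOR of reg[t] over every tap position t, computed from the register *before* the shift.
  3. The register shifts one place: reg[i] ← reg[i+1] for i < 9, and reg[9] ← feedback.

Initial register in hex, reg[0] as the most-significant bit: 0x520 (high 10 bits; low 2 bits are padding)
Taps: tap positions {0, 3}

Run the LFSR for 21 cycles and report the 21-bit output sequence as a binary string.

010100100011000011101

tick  register→output (feedback)
  0  0101001000→0 (1)
  1  1010010001→1 (1)
  2  0100100011→0 (0)
  3  1001000110→1 (0)
  4  0010001100→0 (0)
  5  0100011000→0 (0)
  6  1000110000→1 (1)
  7  0001100001→0 (1)
  8  0011000011→0 (1)
  9  0110000111→0 (0)
 10  1100001110→1 (1)
 11  1000011101→1 (1)
 12  0000111011→0 (0)
 13  0001110110→0 (1)
 14  0011101101→0 (1)
 15  0111011011→0 (1)
 16  1110110111→1 (1)
 17  1101101111→1 (0)
 18  1011011110→1 (0)
 19  0110111100→0 (0)
 20  1101111000→1 (0)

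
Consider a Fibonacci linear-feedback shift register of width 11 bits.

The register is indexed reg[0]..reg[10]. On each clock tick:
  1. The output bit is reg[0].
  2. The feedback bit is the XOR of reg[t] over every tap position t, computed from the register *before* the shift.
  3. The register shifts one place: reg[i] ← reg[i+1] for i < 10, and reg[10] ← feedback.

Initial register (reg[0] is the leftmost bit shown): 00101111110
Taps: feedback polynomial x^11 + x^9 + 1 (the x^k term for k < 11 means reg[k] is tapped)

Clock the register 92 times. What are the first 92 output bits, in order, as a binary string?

00101111110100011001110101101001110110111100100100110100001011011111101101100110110110100100

k : reg_k → out_k, fb_k
0: 00101111110 → 0, fb=1
1: 01011111101 → 0, fb=0
2: 10111111010 → 1, fb=0
3: 01111110100 → 0, fb=0
4: 11111101000 → 1, fb=1
5: 11111010001 → 1, fb=1
6: 11110100011 → 1, fb=0
7: 11101000110 → 1, fb=0
8: 11010001100 → 1, fb=1
9: 10100011001 → 1, fb=1
10: 01000110011 → 0, fb=1
11: 10001100111 → 1, fb=0
12: 00011001110 → 0, fb=1
13: 00110011101 → 0, fb=0
14: 01100111010 → 0, fb=1
15: 11001110101 → 1, fb=1
16: 10011101011 → 1, fb=0
17: 00111010110 → 0, fb=1
18: 01110101101 → 0, fb=0
19: 11101011010 → 1, fb=0
20: 11010110100 → 1, fb=1
21: 10101101001 → 1, fb=1
22: 01011010011 → 0, fb=1
23: 10110100111 → 1, fb=0
24: 01101001110 → 0, fb=1
25: 11010011101 → 1, fb=1
26: 10100111011 → 1, fb=0
27: 01001110110 → 0, fb=1
28: 10011101101 → 1, fb=1
29: 00111011011 → 0, fb=1
30: 01110110111 → 0, fb=1
31: 11101101111 → 1, fb=0
32: 11011011110 → 1, fb=0
33: 10110111100 → 1, fb=1
34: 01101111001 → 0, fb=0
35: 11011110010 → 1, fb=0
36: 10111100100 → 1, fb=1
37: 01111001001 → 0, fb=0
38: 11110010010 → 1, fb=0
39: 11100100100 → 1, fb=1
40: 11001001001 → 1, fb=1
41: 10010010011 → 1, fb=0
42: 00100100110 → 0, fb=1
43: 01001001101 → 0, fb=0
44: 10010011010 → 1, fb=0
45: 00100110100 → 0, fb=0
46: 01001101000 → 0, fb=0
47: 10011010000 → 1, fb=1
48: 00110100001 → 0, fb=0
49: 01101000010 → 0, fb=1
50: 11010000101 → 1, fb=1
51: 10100001011 → 1, fb=0
52: 01000010110 → 0, fb=1
53: 10000101101 → 1, fb=1
54: 00001011011 → 0, fb=1
55: 00010110111 → 0, fb=1
56: 00101101111 → 0, fb=1
57: 01011011111 → 0, fb=1
58: 10110111111 → 1, fb=0
59: 01101111110 → 0, fb=1
60: 11011111101 → 1, fb=1
61: 10111111011 → 1, fb=0
62: 01111110110 → 0, fb=1
63: 11111101101 → 1, fb=1
64: 11111011011 → 1, fb=0
65: 11110110110 → 1, fb=0
66: 11101101100 → 1, fb=1
67: 11011011001 → 1, fb=1
68: 10110110011 → 1, fb=0
69: 01101100110 → 0, fb=1
70: 11011001101 → 1, fb=1
71: 10110011011 → 1, fb=0
72: 01100110110 → 0, fb=1
73: 11001101101 → 1, fb=1
74: 10011011011 → 1, fb=0
75: 00110110110 → 0, fb=1
76: 01101101101 → 0, fb=0
77: 11011011010 → 1, fb=0
78: 10110110100 → 1, fb=1
79: 01101101001 → 0, fb=0
80: 11011010010 → 1, fb=0
81: 10110100100 → 1, fb=1
82: 01101001001 → 0, fb=0
83: 11010010010 → 1, fb=0
84: 10100100100 → 1, fb=1
85: 01001001001 → 0, fb=0
86: 10010010010 → 1, fb=0
87: 00100100100 → 0, fb=0
88: 01001001000 → 0, fb=0
89: 10010010000 → 1, fb=1
90: 00100100001 → 0, fb=0
91: 01001000010 → 0, fb=1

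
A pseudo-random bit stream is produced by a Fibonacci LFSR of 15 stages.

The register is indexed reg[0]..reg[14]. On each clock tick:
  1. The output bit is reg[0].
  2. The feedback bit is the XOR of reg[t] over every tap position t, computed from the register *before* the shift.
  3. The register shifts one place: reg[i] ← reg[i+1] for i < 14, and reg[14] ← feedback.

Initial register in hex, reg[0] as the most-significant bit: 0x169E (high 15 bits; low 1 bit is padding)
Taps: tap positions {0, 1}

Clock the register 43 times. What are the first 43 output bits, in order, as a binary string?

tick  register→output (feedback)
  0  000101101001111→0 (0)
  1  001011010011110→0 (0)
  2  010110100111100→0 (1)
  3  101101001111001→1 (1)
  4  011010011110011→0 (1)
  5  110100111100111→1 (0)
  6  101001111001110→1 (1)
  7  010011110011101→0 (1)
  8  100111100111011→1 (1)
  9  001111001110111→0 (0)
 10  011110011101110→0 (1)
 11  111100111011101→1 (0)
 12  111001110111010→1 (0)
 13  110011101110100→1 (0)
 14  100111011101000→1 (1)
 15  001110111010001→0 (0)
 16  011101110100010→0 (1)
 17  111011101000101→1 (0)
 18  110111010001010→1 (0)
 19  101110100010100→1 (1)
 20  011101000101001→0 (1)
 21  111010001010011→1 (0)
 22  110100010100110→1 (0)
 23  101000101001100→1 (1)
 24  010001010011001→0 (1)
 25  100010100110011→1 (1)
 26  000101001100111→0 (0)
 27  001010011001110→0 (0)
 28  010100110011100→0 (1)
 29  101001100111001→1 (1)
 30  010011001110011→0 (1)
 31  100110011100111→1 (1)
 32  001100111001111→0 (0)
 33  011001110011110→0 (1)
 34  110011100111101→1 (0)
 35  100111001111010→1 (1)
 36  001110011110101→0 (0)
 37  011100111101010→0 (1)
 38  111001111010101→1 (0)
 39  110011110101010→1 (0)
 40  100111101010100→1 (1)
 41  001111010101001→0 (0)
 42  011110101010010→0 (1)

0001011010011110011101110100010100110011100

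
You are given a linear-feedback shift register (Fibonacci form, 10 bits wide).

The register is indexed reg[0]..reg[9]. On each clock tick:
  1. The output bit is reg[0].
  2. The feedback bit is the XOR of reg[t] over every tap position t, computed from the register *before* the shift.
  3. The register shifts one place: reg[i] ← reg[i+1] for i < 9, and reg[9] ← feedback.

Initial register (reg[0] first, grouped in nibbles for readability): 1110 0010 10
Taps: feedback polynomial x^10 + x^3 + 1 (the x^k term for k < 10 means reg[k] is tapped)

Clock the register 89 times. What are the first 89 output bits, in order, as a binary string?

tick  register→output (feedback)
  0  1110001010→1 (1)
  1  1100010101→1 (1)
  2  1000101011→1 (1)
  3  0001010111→0 (1)
  4  0010101111→0 (0)
  5  0101011110→0 (1)
  6  1010111101→1 (1)
  7  0101111011→0 (1)
  8  1011110111→1 (0)
  9  0111101110→0 (1)
 10  1111011101→1 (0)
 11  1110111010→1 (1)
 12  1101110101→1 (0)
 13  1011101010→1 (0)
 14  0111010100→0 (1)
 15  1110101001→1 (1)
 16  1101010011→1 (0)
 17  1010100110→1 (1)
 18  0101001101→0 (1)
 19  1010011011→1 (1)
 20  0100110111→0 (0)
 21  1001101110→1 (0)
 22  0011011100→0 (1)
 23  0110111001→0 (0)
 24  1101110010→1 (0)
 25  1011100100→1 (0)
 26  0111001000→0 (1)
 27  1110010001→1 (1)
 28  1100100011→1 (1)
 29  1001000111→1 (0)
 30  0010001110→0 (0)
 31  0100011100→0 (0)
 32  1000111000→1 (1)
 33  0001110001→0 (1)
 34  0011100011→0 (1)
 35  0111000111→0 (1)
 36  1110001111→1 (1)
 37  1100011111→1 (1)
 38  1000111111→1 (1)
 39  0001111111→0 (1)
 40  0011111111→0 (1)
 41  0111111111→0 (1)
 42  1111111111→1 (0)
 43  1111111110→1 (0)
 44  1111111100→1 (0)
 45  1111111000→1 (0)
 46  1111110000→1 (0)
 47  1111100000→1 (0)
 48  1111000000→1 (0)
 49  1110000000→1 (1)
 50  1100000001→1 (1)
 51  1000000011→1 (1)
 52  0000000111→0 (0)
 53  0000001110→0 (0)
 54  0000011100→0 (0)
 55  0000111000→0 (0)
 56  0001110000→0 (1)
 57  0011100001→0 (1)
 58  0111000011→0 (1)
 59  1110000111→1 (1)
 60  1100001111→1 (1)
 61  1000011111→1 (1)
 62  0000111111→0 (0)
 63  0001111110→0 (1)
 64  0011111101→0 (1)
 65  0111111011→0 (1)
 66  1111110111→1 (0)
 67  1111101110→1 (0)
 68  1111011100→1 (0)
 69  1110111000→1 (1)
 70  1101110001→1 (0)
 71  1011100010→1 (0)
 72  0111000100→0 (1)
 73  1110001001→1 (1)
 74  1100010011→1 (1)
 75  1000100111→1 (1)
 76  0001001111→0 (1)
 77  0010011111→0 (0)
 78  0100111110→0 (0)
 79  1001111100→1 (0)
 80  0011111000→0 (1)
 81  0111110001→0 (1)
 82  1111100011→1 (0)
 83  1111000110→1 (0)
 84  1110001100→1 (1)
 85  1100011001→1 (1)
 86  1000110011→1 (1)
 87  0001100111→0 (1)
 88  0011001111→0 (1)

11100010101111011101010011011100100011100011111111110000000111000011111101110001001111100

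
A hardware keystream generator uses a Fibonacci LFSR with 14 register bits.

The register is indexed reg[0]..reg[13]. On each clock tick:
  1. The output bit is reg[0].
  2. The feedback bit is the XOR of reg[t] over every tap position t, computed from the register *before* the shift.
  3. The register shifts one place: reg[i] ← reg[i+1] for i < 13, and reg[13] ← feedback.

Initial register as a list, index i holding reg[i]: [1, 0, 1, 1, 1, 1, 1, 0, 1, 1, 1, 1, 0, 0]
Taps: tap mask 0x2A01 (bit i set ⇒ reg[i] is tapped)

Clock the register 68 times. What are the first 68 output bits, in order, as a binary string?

tick  register→output (feedback)
  0  10111110111100→1 (1)
  1  01111101111001→0 (0)
  2  11111011110010→1 (0)
  3  11110111100100→1 (0)
  4  11101111001000→1 (1)
  5  11011110010001→1 (1)
  6  10111100100011→1 (0)
  7  01111001000110→0 (1)
  8  11110010001101→1 (1)
  9  11100100011011→1 (1)
 10  11001000110111→1 (0)
 11  10010001101110→1 (0)
 12  00100011011100→0 (0)
 13  01000110111000→0 (1)
 14  10001101110001→1 (1)
 15  00011011100011→0 (1)
 16  00110111000111→0 (0)
 17  01101110001110→0 (1)
 18  11011100011101→1 (0)
 19  10111000111010→1 (0)
 20  01110001110100→0 (0)
 21  11100011101000→1 (1)
 22  11000111010001→1 (1)
 23  10001110100011→1 (0)
 24  00011101000110→0 (1)
 25  00111010001101→0 (0)
 26  01110100011010→0 (1)
 27  11101000110101→1 (0)
 28  11010001101010→1 (1)
 29  10100011010101→1 (0)
 30  01000110101010→0 (0)
 31  10001101010100→1 (1)
 32  00011010101001→0 (1)
 33  00110101010011→0 (0)
 34  01101010100110→0 (1)
 35  11010101001101→1 (1)
 36  10101010011011→1 (1)
 37  01010100110111→0 (1)
 38  10101001101111→1 (1)
 39  01010011011111→0 (1)
 40  10100110111111→1 (0)
 41  01001101111110→0 (0)
 42  10011011111100→1 (1)
 43  00110111111001→0 (0)
 44  01101111110010→0 (1)
 45  11011111100101→1 (1)
 46  10111111001011→1 (0)
 47  01111110010110→0 (0)
 48  11111100101100→1 (0)
 49  11111001011000→1 (0)
 50  11110010110000→1 (0)
 51  11100101100000→1 (1)
 52  11001011000001→1 (0)
 53  10010110000010→1 (1)
 54  00101100000101→0 (0)
 55  01011000001010→0 (0)
 56  10110000010100→1 (1)
 57  01100000101001→0 (1)
 58  11000001010011→1 (1)
 59  10000010100111→1 (1)
 60  00000101001111→0 (0)
 61  00001010011110→0 (0)
 62  00010100111100→0 (0)
 63  00101001111000→0 (1)
 64  01010011110001→0 (0)
 65  10100111100010→1 (1)
 66  01001111000101→0 (0)
 67  10011110001010→1 (1)

10111110111100100011011100011101000110101010011011111100101100000101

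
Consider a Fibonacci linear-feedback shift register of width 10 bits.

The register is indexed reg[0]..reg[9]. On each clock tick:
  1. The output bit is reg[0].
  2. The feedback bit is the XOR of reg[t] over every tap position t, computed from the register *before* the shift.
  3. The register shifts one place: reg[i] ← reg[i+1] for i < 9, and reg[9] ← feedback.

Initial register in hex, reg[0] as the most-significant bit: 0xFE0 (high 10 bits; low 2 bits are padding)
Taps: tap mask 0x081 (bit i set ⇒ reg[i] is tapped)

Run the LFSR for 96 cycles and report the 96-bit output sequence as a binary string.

111111100011100010011101100101011101111010100011110100101010000010111111110101010101111010000111

tick  register→output (feedback)
  0  1111111000→1 (1)
  1  1111110001→1 (1)
  2  1111100011→1 (1)
  3  1111000111→1 (0)
  4  1110001110→1 (0)
  5  1100011100→1 (0)
  6  1000111000→1 (1)
  7  0001110001→0 (0)
  8  0011100010→0 (0)
  9  0111000100→0 (1)
 10  1110001001→1 (1)
 11  1100010011→1 (1)
 12  1000100111→1 (0)
 13  0001001110→0 (1)
 14  0010011101→0 (1)
 15  0100111011→0 (0)
 16  1001110110→1 (0)
 17  0011101100→0 (1)
 18  0111011001→0 (0)
 19  1110110010→1 (1)
 20  1101100101→1 (0)
 21  1011001010→1 (1)
 22  0110010101→0 (1)
 23  1100101011→1 (1)
 24  1001010111→1 (0)
 25  0010101110→0 (1)
 26  0101011101→0 (1)
 27  1010111011→1 (1)
 28  0101110111→0 (1)
 29  1011101111→1 (0)
 30  0111011110→0 (1)
 31  1110111101→1 (0)
 32  1101111010→1 (1)
 33  1011110101→1 (0)
 34  0111101010→0 (0)
 35  1111010100→1 (0)
 36  1110101000→1 (1)
 37  1101010001→1 (1)
 38  1010100011→1 (1)
 39  0101000111→0 (1)
 40  1010001111→1 (0)
 41  0100011110→0 (1)
 42  1000111101→1 (0)
 43  0001111010→0 (0)
 44  0011110100→0 (1)
 45  0111101001→0 (0)
 46  1111010010→1 (1)
 47  1110100101→1 (0)
 48  1101001010→1 (1)
 49  1010010101→1 (0)
 50  0100101010→0 (0)
 51  1001010100→1 (0)
 52  0010101000→0 (0)
 53  0101010000→0 (0)
 54  1010100000→1 (1)
 55  0101000001→0 (0)
 56  1010000010→1 (1)
 57  0100000101→0 (1)
 58  1000001011→1 (1)
 59  0000010111→0 (1)
 60  0000101111→0 (1)
 61  0001011111→0 (1)
 62  0010111111→0 (1)
 63  0101111111→0 (1)
 64  1011111111→1 (0)
 65  0111111110→0 (1)
 66  1111111101→1 (0)
 67  1111111010→1 (1)
 68  1111110101→1 (0)
 69  1111101010→1 (1)
 70  1111010101→1 (0)
 71  1110101010→1 (1)
 72  1101010101→1 (0)
 73  1010101010→1 (1)
 74  0101010101→0 (1)
 75  1010101011→1 (1)
 76  0101010111→0 (1)
 77  1010101111→1 (0)
 78  0101011110→0 (1)
 79  1010111101→1 (0)
 80  0101111010→0 (0)
 81  1011110100→1 (0)
 82  0111101000→0 (0)
 83  1111010000→1 (1)
 84  1110100001→1 (1)
 85  1101000011→1 (1)
 86  1010000111→1 (0)
 87  0100001110→0 (1)
 88  1000011101→1 (0)
 89  0000111010→0 (0)
 90  0001110100→0 (1)
 91  0011101001→0 (0)
 92  0111010010→0 (0)
 93  1110100100→1 (0)
 94  1101001000→1 (1)
 95  1010010001→1 (1)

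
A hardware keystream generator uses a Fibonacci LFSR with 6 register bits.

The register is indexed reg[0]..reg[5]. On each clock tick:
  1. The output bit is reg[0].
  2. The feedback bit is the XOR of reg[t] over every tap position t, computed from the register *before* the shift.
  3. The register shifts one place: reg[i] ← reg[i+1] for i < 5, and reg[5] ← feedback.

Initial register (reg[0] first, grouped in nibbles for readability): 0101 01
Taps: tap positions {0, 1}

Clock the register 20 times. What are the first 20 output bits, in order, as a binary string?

step | reg (before) | out | fb
   0 | 010101 | 0 | 1
   1 | 101011 | 1 | 1
   2 | 010111 | 0 | 1
   3 | 101111 | 1 | 1
   4 | 011111 | 0 | 1
   5 | 111111 | 1 | 0
   6 | 111110 | 1 | 0
   7 | 111100 | 1 | 0
   8 | 111000 | 1 | 0
   9 | 110000 | 1 | 0
  10 | 100000 | 1 | 1
  11 | 000001 | 0 | 0
  12 | 000010 | 0 | 0
  13 | 000100 | 0 | 0
  14 | 001000 | 0 | 0
  15 | 010000 | 0 | 1
  16 | 100001 | 1 | 1
  17 | 000011 | 0 | 0
  18 | 000110 | 0 | 0
  19 | 001100 | 0 | 0

01010111111000001000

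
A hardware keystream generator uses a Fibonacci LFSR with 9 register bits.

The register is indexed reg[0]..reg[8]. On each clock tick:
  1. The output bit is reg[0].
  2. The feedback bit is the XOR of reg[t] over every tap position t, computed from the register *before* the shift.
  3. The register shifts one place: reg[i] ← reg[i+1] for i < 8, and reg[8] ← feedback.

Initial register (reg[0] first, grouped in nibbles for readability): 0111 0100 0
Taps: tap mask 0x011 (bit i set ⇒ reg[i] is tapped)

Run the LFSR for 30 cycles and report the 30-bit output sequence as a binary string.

step | reg (before) | out | fb
   0 | 011101000 | 0 | 0
   1 | 111010000 | 1 | 0
   2 | 110100000 | 1 | 1
   3 | 101000001 | 1 | 1
   4 | 010000011 | 0 | 0
   5 | 100000110 | 1 | 1
   6 | 000001101 | 0 | 0
   7 | 000011010 | 0 | 1
   8 | 000110101 | 0 | 1
   9 | 001101011 | 0 | 0
  10 | 011010110 | 0 | 1
  11 | 110101101 | 1 | 1
  12 | 101011011 | 1 | 0
  13 | 010110110 | 0 | 1
  14 | 101101101 | 1 | 1
  15 | 011011011 | 0 | 1
  16 | 110110111 | 1 | 0
  17 | 101101110 | 1 | 1
  18 | 011011101 | 0 | 1
  19 | 110111011 | 1 | 0
  20 | 101110110 | 1 | 0
  21 | 011101100 | 0 | 0
  22 | 111011000 | 1 | 0
  23 | 110110000 | 1 | 0
  24 | 101100000 | 1 | 1
  25 | 011000001 | 0 | 0
  26 | 110000010 | 1 | 1
  27 | 100000101 | 1 | 1
  28 | 000001011 | 0 | 0
  29 | 000010110 | 0 | 1

011101000001101011011011101100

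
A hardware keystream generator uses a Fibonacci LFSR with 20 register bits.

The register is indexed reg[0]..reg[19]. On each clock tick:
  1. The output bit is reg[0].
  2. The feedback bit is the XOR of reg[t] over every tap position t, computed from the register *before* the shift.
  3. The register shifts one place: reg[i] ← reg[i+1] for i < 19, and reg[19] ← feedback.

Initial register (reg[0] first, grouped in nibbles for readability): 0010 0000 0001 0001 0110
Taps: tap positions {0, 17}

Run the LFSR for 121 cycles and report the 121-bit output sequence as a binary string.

k : reg_k → out_k, fb_k
0: 00100000000100010110 → 0, fb=1
1: 01000000001000101101 → 0, fb=1
2: 10000000010001011011 → 1, fb=1
3: 00000000100010110111 → 0, fb=1
4: 00000001000101101111 → 0, fb=1
5: 00000010001011011111 → 0, fb=1
6: 00000100010110111111 → 0, fb=1
7: 00001000101101111111 → 0, fb=1
8: 00010001011011111111 → 0, fb=1
9: 00100010110111111111 → 0, fb=1
10: 01000101101111111111 → 0, fb=1
11: 10001011011111111111 → 1, fb=0
12: 00010110111111111110 → 0, fb=1
13: 00101101111111111101 → 0, fb=1
14: 01011011111111111011 → 0, fb=0
15: 10110111111111110110 → 1, fb=0
16: 01101111111111101100 → 0, fb=1
17: 11011111111111011001 → 1, fb=1
18: 10111111111110110011 → 1, fb=1
19: 01111111111101100111 → 0, fb=1
20: 11111111111011001111 → 1, fb=0
21: 11111111110110011110 → 1, fb=0
22: 11111111101100111100 → 1, fb=0
23: 11111111011001111000 → 1, fb=1
24: 11111110110011110001 → 1, fb=1
25: 11111101100111100011 → 1, fb=1
26: 11111011001111000111 → 1, fb=0
27: 11110110011110001110 → 1, fb=0
28: 11101100111100011100 → 1, fb=0
29: 11011001111000111000 → 1, fb=1
30: 10110011110001110001 → 1, fb=1
31: 01100111100011100011 → 0, fb=0
32: 11001111000111000110 → 1, fb=0
33: 10011110001110001100 → 1, fb=0
34: 00111100011100011000 → 0, fb=0
35: 01111000111000110000 → 0, fb=0
36: 11110001110001100000 → 1, fb=1
37: 11100011100011000001 → 1, fb=1
38: 11000111000110000011 → 1, fb=1
39: 10001110001100000111 → 1, fb=0
40: 00011100011000001110 → 0, fb=1
41: 00111000110000011101 → 0, fb=1
42: 01110001100000111011 → 0, fb=0
43: 11100011000001110110 → 1, fb=0
44: 11000110000011101100 → 1, fb=0
45: 10001100000111011000 → 1, fb=1
46: 00011000001110110001 → 0, fb=0
47: 00110000011101100010 → 0, fb=0
48: 01100000111011000100 → 0, fb=1
49: 11000001110110001001 → 1, fb=1
50: 10000011101100010011 → 1, fb=1
51: 00000111011000100111 → 0, fb=1
52: 00001110110001001111 → 0, fb=1
53: 00011101100010011111 → 0, fb=1
54: 00111011000100111111 → 0, fb=1
55: 01110110001001111111 → 0, fb=1
56: 11101100010011111111 → 1, fb=0
57: 11011000100111111110 → 1, fb=0
58: 10110001001111111100 → 1, fb=0
59: 01100010011111111000 → 0, fb=0
60: 11000100111111110000 → 1, fb=1
61: 10001001111111100001 → 1, fb=1
62: 00010011111111000011 → 0, fb=0
63: 00100111111110000110 → 0, fb=1
64: 01001111111100001101 → 0, fb=1
65: 10011111111000011011 → 1, fb=1
66: 00111111110000110111 → 0, fb=1
67: 01111111100001101111 → 0, fb=1
68: 11111111000011011111 → 1, fb=0
69: 11111110000110111110 → 1, fb=0
70: 11111100001101111100 → 1, fb=0
71: 11111000011011111000 → 1, fb=1
72: 11110000110111110001 → 1, fb=1
73: 11100001101111100011 → 1, fb=1
74: 11000011011111000111 → 1, fb=0
75: 10000110111110001110 → 1, fb=0
76: 00001101111100011100 → 0, fb=1
77: 00011011111000111001 → 0, fb=0
78: 00110111110001110010 → 0, fb=0
79: 01101111100011100100 → 0, fb=1
80: 11011111000111001001 → 1, fb=1
81: 10111110001110010011 → 1, fb=1
82: 01111100011100100111 → 0, fb=1
83: 11111000111001001111 → 1, fb=0
84: 11110001110010011110 → 1, fb=0
85: 11100011100100111100 → 1, fb=0
86: 11000111001001111000 → 1, fb=1
87: 10001110010011110001 → 1, fb=1
88: 00011100100111100011 → 0, fb=0
89: 00111001001111000110 → 0, fb=1
90: 01110010011110001101 → 0, fb=1
91: 11100100111100011011 → 1, fb=1
92: 11001001111000110111 → 1, fb=0
93: 10010011110001101110 → 1, fb=0
94: 00100111100011011100 → 0, fb=1
95: 01001111000110111001 → 0, fb=0
96: 10011110001101110010 → 1, fb=1
97: 00111100011011100101 → 0, fb=1
98: 01111000110111001011 → 0, fb=0
99: 11110001101110010110 → 1, fb=0
100: 11100011011100101100 → 1, fb=0
101: 11000110111001011000 → 1, fb=1
102: 10001101110010110001 → 1, fb=1
103: 00011011100101100011 → 0, fb=0
104: 00110111001011000110 → 0, fb=1
105: 01101110010110001101 → 0, fb=1
106: 11011100101100011011 → 1, fb=1
107: 10111001011000110111 → 1, fb=0
108: 01110010110001101110 → 0, fb=1
109: 11100101100011011101 → 1, fb=0
110: 11001011000110111010 → 1, fb=1
111: 10010110001101110101 → 1, fb=0
112: 00101100011011101010 → 0, fb=0
113: 01011000110111010100 → 0, fb=1
114: 10110001101110101001 → 1, fb=1
115: 01100011011101010011 → 0, fb=0
116: 11000110111010100110 → 1, fb=0
117: 10001101110101001100 → 1, fb=0
118: 00011011101010011000 → 0, fb=0
119: 00110111010100110000 → 0, fb=0
120: 01101110101001100000 → 0, fb=0

0010000000010001011011111111111011001111000111000110000011101100010011111111000011011111000111001001111000110111001011000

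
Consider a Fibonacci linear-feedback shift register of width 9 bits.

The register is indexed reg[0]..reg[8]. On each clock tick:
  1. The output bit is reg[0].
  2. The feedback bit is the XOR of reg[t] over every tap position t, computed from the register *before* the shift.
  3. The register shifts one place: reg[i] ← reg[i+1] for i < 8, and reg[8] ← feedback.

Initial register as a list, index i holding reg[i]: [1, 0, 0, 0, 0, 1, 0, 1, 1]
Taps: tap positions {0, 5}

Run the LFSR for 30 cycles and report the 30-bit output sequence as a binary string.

100001011001101101111010000111

k : reg_k → out_k, fb_k
0: 100001011 → 1, fb=0
1: 000010110 → 0, fb=0
2: 000101100 → 0, fb=1
3: 001011001 → 0, fb=1
4: 010110011 → 0, fb=0
5: 101100110 → 1, fb=1
6: 011001101 → 0, fb=1
7: 110011011 → 1, fb=0
8: 100110110 → 1, fb=1
9: 001101101 → 0, fb=1
10: 011011011 → 0, fb=1
11: 110110111 → 1, fb=1
12: 101101111 → 1, fb=0
13: 011011110 → 0, fb=1
14: 110111101 → 1, fb=0
15: 101111010 → 1, fb=0
16: 011110100 → 0, fb=0
17: 111101000 → 1, fb=0
18: 111010000 → 1, fb=1
19: 110100001 → 1, fb=1
20: 101000011 → 1, fb=1
21: 010000111 → 0, fb=0
22: 100001110 → 1, fb=0
23: 000011100 → 0, fb=1
24: 000111001 → 0, fb=1
25: 001110011 → 0, fb=0
26: 011100110 → 0, fb=0
27: 111001100 → 1, fb=0
28: 110011000 → 1, fb=0
29: 100110000 → 1, fb=1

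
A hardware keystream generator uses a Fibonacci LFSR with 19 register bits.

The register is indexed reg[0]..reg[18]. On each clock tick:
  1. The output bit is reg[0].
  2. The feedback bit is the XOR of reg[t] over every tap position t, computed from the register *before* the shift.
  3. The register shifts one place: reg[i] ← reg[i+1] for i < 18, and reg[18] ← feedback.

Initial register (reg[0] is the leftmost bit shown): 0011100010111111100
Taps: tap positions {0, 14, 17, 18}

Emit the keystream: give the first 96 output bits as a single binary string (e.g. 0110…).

001110001011111110010100111101101011001011010110100000110000001111010011111111111011001001010001

tick  register→output (feedback)
  0  0011100010111111100→0 (1)
  1  0111000101111111001→0 (0)
  2  1110001011111110010→1 (1)
  3  1100010111111100101→1 (0)
  4  1000101111111001010→1 (0)
  5  0001011111110010100→0 (1)
  6  0010111111100101001→0 (1)
  7  0101111111001010011→0 (1)
  8  1011111110010100111→1 (1)
  9  0111111100101001111→0 (0)
 10  1111111001010011110→1 (1)
 11  1111110010100111101→1 (1)
 12  1111100101001111011→1 (0)
 13  1111001010011110110→1 (1)
 14  1110010100111101101→1 (0)
 15  1100101001111011010→1 (1)
 16  1001010011110110101→1 (1)
 17  0010100111101101011→0 (0)
 18  0101001111011010110→0 (0)
 19  1010011110110101100→1 (1)
 20  0100111101101011001→0 (0)
 21  1001111011010110010→1 (1)
 22  0011110110101100101→0 (1)
 23  0111101101011001011→0 (0)
 24  1111011010110010110→1 (1)
 25  1110110101100101101→1 (0)
 26  1101101011001011010→1 (1)
 27  1011010110010110101→1 (1)
 28  0110101100101101011→0 (0)
 29  1101011001011010110→1 (1)
 30  1010110010110101101→1 (0)
 31  0101100101101011010→0 (0)
 32  1011001011010110100→1 (0)
 33  0110010110101101000→0 (0)
 34  1100101101011010000→1 (0)
 35  1001011010110100000→1 (1)
 36  0010110101101000001→0 (1)
 37  0101101011010000011→0 (0)
 38  1011010110100000110→1 (0)
 39  0110101101000001100→0 (0)
 40  1101011010000011000→1 (0)
 41  1010110100000110000→1 (0)
 42  0101101000001100000→0 (0)
 43  1011010000011000000→1 (1)
 44  0110100000110000001→0 (1)
 45  1101000001100000011→1 (1)
 46  1010000011000000111→1 (1)
 47  0100000110000001111→0 (0)
 48  1000001100000011110→1 (1)
 49  0000011000000111101→0 (0)
 50  0000110000001111010→0 (0)
 51  0001100000011110100→0 (1)
 52  0011000000111101001→0 (1)
 53  0110000001111010011→0 (1)
 54  1100000011110100111→1 (1)
 55  1000000111101001111→1 (1)
 56  0000001111010011111→0 (1)
 57  0000011110100111111→0 (1)
 58  0000111101001111111→0 (1)
 59  0001111010011111111→0 (1)
 60  0011110100111111111→0 (1)
 61  0111101001111111111→0 (1)
 62  1111010011111111111→1 (0)
 63  1110100111111111110→1 (1)
 64  1101001111111111101→1 (1)
 65  1010011111111111011→1 (0)
 66  0100111111111110110→0 (0)
 67  1001111111111101100→1 (1)
 68  0011111111111011001→0 (0)
 69  0111111111110110010→0 (0)
 70  1111111111101100100→1 (1)
 71  1111111111011001001→1 (0)
 72  1111111110110010010→1 (1)
 73  1111111101100100101→1 (0)
 74  1111111011001001010→1 (0)
 75  1111110110010010100→1 (0)
 76  1111101100100101000→1 (1)
 77  1111011001001010001→1 (1)
 78  1110110010010100011→1 (1)
 79  1101100100101000111→1 (1)
 80  1011001001010001111→1 (1)
 81  0110010010100011111→0 (1)
 82  1100100101000111111→1 (0)
 83  1001001010001111110→1 (1)
 84  0010010100011111101→0 (0)
 85  0100101000111111010→0 (0)
 86  1001010001111110100→1 (0)
 87  0010100011111101000→0 (0)
 88  0101000111111010000→0 (1)
 89  1010001111110100001→1 (0)
 90  0100011111101000010→0 (1)
 91  1000111111010000101→1 (0)
 92  0001111110100001010→0 (1)
 93  0011111101000010101→0 (0)
 94  0111111010000101010→0 (1)
 95  1111110100001010101→1 (1)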